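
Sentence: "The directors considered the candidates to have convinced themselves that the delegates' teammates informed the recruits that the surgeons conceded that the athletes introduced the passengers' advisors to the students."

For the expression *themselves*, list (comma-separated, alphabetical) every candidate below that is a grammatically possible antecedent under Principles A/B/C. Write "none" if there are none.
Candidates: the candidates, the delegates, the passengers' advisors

the candidates

*themselves* is a reflexive; Principle A requires it to be bound within its binding domain — the clause headed by 'convinced'.
— the candidates: subject of the clause headed by 'convinced'; c-commands the reflexive within its binding domain — allowed (Principle A).
— the delegates: possessor inside the subject DP of the clause headed by 'informed'; does not c-command the reflexive — cannot bind it (Principle A).
— the passengers' advisors: object of the clause headed by 'introduced'; does not c-command the reflexive — cannot bind it (Principle A).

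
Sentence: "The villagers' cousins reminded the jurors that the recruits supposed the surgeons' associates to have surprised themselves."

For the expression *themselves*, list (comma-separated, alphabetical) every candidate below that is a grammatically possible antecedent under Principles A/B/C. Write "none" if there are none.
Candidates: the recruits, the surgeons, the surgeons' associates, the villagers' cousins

the surgeons' associates

*themselves* is a reflexive; Principle A requires it to be bound within its binding domain — the clause headed by 'surprised'.
— the recruits: subject of the clause headed by 'supposed'; c-commands the reflexive but lies outside its binding domain — cannot bind it (Principle A).
— the surgeons: possessor inside the subject DP of the clause headed by 'surprised'; does not c-command the reflexive — cannot bind it (Principle A).
— the surgeons' associates: subject of the clause headed by 'surprised'; c-commands the reflexive within its binding domain — allowed (Principle A).
— the villagers' cousins: subject of the matrix clause; c-commands the reflexive but lies outside its binding domain — cannot bind it (Principle A).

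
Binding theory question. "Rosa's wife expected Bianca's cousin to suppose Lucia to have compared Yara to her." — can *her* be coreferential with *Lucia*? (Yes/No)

No

*her* is a pronoun; Principle B requires it to be free in its binding domain — the clause headed by 'compared'.
— Lucia: subject of the clause headed by 'compared'; c-commands the pronoun within its binding domain — blocked (Principle B).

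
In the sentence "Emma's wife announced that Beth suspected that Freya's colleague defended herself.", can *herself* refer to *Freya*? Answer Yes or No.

No

*herself* is a reflexive; Principle A requires it to be bound within its binding domain — the clause headed by 'defended'.
— Freya: possessor inside the subject DP of the clause headed by 'defended'; does not c-command the reflexive — cannot bind it (Principle A).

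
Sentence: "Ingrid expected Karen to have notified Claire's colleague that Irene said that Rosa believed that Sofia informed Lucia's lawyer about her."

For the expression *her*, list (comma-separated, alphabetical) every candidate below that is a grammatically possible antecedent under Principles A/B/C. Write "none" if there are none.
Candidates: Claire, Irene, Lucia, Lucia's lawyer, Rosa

*her* is a pronoun; Principle B requires it to be free in its binding domain — the clause headed by 'informed'.
— Claire: possessor inside the object DP of the clause headed by 'notified'; does not c-command the pronoun — Principle B does not apply; allowed.
— Irene: subject of the clause headed by 'said'; c-commands the pronoun but lies outside its binding domain — allowed.
— Lucia: possessor inside the object DP of the clause headed by 'informed'; does not c-command the pronoun — Principle B does not apply; allowed.
— Lucia's lawyer: object of the clause headed by 'informed'; c-commands the pronoun within its binding domain — blocked (Principle B).
— Rosa: subject of the clause headed by 'believed'; c-commands the pronoun but lies outside its binding domain — allowed.

Claire, Irene, Lucia, Rosa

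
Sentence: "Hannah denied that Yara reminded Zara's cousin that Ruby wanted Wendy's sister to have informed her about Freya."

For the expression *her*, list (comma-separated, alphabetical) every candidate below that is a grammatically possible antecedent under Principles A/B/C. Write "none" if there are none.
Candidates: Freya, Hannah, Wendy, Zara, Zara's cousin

*her* is a pronoun; Principle B requires it to be free in its binding domain — the clause headed by 'informed'.
— Freya: second object of the clause headed by 'informed'; is c-commanded by the pronoun; coreference would bind this R-expression — blocked (Principle C).
— Hannah: subject of the matrix clause; c-commands the pronoun but lies outside its binding domain — allowed.
— Wendy: possessor inside the subject DP of the clause headed by 'informed'; does not c-command the pronoun — Principle B does not apply; allowed.
— Zara: possessor inside the object DP of the clause headed by 'reminded'; does not c-command the pronoun — Principle B does not apply; allowed.
— Zara's cousin: object of the clause headed by 'reminded'; c-commands the pronoun but lies outside its binding domain — allowed.

Hannah, Wendy, Zara, Zara's cousin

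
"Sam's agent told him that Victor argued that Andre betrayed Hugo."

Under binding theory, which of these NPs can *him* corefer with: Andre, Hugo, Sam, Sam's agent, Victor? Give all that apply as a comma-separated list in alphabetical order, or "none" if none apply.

Sam

*him* is a pronoun; Principle B requires it to be free in its binding domain — the matrix clause.
— Andre: subject of the clause headed by 'betrayed'; is c-commanded by the pronoun; coreference would bind this R-expression — blocked (Principle C).
— Hugo: object of the clause headed by 'betrayed'; is c-commanded by the pronoun; coreference would bind this R-expression — blocked (Principle C).
— Sam: possessor inside the subject DP of the matrix clause; does not c-command the pronoun — Principle B does not apply; allowed.
— Sam's agent: subject of the matrix clause; c-commands the pronoun within its binding domain — blocked (Principle B).
— Victor: subject of the clause headed by 'argued'; is c-commanded by the pronoun; coreference would bind this R-expression — blocked (Principle C).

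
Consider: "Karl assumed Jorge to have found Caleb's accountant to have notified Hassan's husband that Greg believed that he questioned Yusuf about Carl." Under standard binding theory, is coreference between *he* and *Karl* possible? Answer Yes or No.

*Karl* is an R-expression; Principle C requires it to be free (not bound by any c-commanding expression).
— he: subject of the clause headed by 'questioned'; the pronoun does not c-command the R-expression — coreference allowed.

Yes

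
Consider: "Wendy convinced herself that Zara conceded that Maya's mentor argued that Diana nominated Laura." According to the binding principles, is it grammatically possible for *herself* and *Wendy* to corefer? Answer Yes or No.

Yes

*herself* is a reflexive; Principle A requires it to be bound within its binding domain — the matrix clause.
— Wendy: subject of the matrix clause; c-commands the reflexive within its binding domain — allowed (Principle A).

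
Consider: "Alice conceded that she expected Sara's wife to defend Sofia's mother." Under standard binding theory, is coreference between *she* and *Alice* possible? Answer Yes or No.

Yes

*Alice* is an R-expression; Principle C requires it to be free (not bound by any c-commanding expression).
— she: subject of the clause headed by 'expected'; the pronoun does not c-command the R-expression — coreference allowed.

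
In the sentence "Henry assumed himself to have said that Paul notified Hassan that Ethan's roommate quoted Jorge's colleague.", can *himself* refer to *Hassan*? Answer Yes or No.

*himself* is a reflexive; Principle A requires it to be bound within its binding domain — the matrix clause.
— Hassan: object of the clause headed by 'notified'; does not c-command the reflexive — cannot bind it (Principle A).

No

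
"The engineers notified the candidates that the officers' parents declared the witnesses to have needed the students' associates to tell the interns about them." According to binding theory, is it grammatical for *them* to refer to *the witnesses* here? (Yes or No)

*the witnesses* is an R-expression; Principle C requires it to be free (not bound by any c-commanding expression).
— them: second object of the clause headed by 'tell'; the pronoun does not c-command the R-expression — coreference allowed.

Yes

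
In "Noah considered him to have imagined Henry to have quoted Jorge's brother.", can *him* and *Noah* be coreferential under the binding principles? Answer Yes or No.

*Noah* is an R-expression; Principle C requires it to be free (not bound by any c-commanding expression).
— him: subject of the clause headed by 'imagined'; the R-expression locally c-commands the pronoun — coreference blocked (Principle B on the pronoun).

No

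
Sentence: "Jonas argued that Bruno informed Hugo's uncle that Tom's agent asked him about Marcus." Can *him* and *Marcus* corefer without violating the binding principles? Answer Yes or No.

*Marcus* is an R-expression; Principle C requires it to be free (not bound by any c-commanding expression).
— him: object of the clause headed by 'asked'; the pronoun c-commands the R-expression — coreference blocked (Principle C).

No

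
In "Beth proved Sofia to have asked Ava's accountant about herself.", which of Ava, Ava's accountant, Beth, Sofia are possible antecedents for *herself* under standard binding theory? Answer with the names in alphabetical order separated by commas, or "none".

*herself* is a reflexive; Principle A requires it to be bound within its binding domain — the clause headed by 'asked'.
— Ava: possessor inside the object DP of the clause headed by 'asked'; does not c-command the reflexive — cannot bind it (Principle A).
— Ava's accountant: object of the clause headed by 'asked'; c-commands the reflexive within its binding domain — allowed (Principle A).
— Beth: subject of the matrix clause; c-commands the reflexive but lies outside its binding domain — cannot bind it (Principle A).
— Sofia: subject of the clause headed by 'asked'; c-commands the reflexive within its binding domain — allowed (Principle A).

Ava's accountant, Sofia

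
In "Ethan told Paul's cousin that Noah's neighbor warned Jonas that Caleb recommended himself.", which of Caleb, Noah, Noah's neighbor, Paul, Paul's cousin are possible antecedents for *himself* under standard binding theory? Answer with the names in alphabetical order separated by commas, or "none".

*himself* is a reflexive; Principle A requires it to be bound within its binding domain — the clause headed by 'recommended'.
— Caleb: subject of the clause headed by 'recommended'; c-commands the reflexive within its binding domain — allowed (Principle A).
— Noah: possessor inside the subject DP of the clause headed by 'warned'; does not c-command the reflexive — cannot bind it (Principle A).
— Noah's neighbor: subject of the clause headed by 'warned'; c-commands the reflexive but lies outside its binding domain — cannot bind it (Principle A).
— Paul: possessor inside the object DP of the matrix clause; does not c-command the reflexive — cannot bind it (Principle A).
— Paul's cousin: object of the matrix clause; c-commands the reflexive but lies outside its binding domain — cannot bind it (Principle A).

Caleb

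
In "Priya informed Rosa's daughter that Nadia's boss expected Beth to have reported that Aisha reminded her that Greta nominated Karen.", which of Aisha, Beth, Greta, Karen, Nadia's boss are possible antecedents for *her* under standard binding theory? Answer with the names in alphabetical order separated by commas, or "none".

Beth, Nadia's boss

*her* is a pronoun; Principle B requires it to be free in its binding domain — the clause headed by 'reminded'.
— Aisha: subject of the clause headed by 'reminded'; c-commands the pronoun within its binding domain — blocked (Principle B).
— Beth: subject of the clause headed by 'reported'; c-commands the pronoun but lies outside its binding domain — allowed.
— Greta: subject of the clause headed by 'nominated'; is c-commanded by the pronoun; coreference would bind this R-expression — blocked (Principle C).
— Karen: object of the clause headed by 'nominated'; is c-commanded by the pronoun; coreference would bind this R-expression — blocked (Principle C).
— Nadia's boss: subject of the clause headed by 'expected'; c-commands the pronoun but lies outside its binding domain — allowed.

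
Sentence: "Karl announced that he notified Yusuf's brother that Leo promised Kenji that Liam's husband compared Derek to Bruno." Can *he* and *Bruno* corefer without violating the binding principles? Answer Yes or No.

*Bruno* is an R-expression; Principle C requires it to be free (not bound by any c-commanding expression).
— he: subject of the clause headed by 'notified'; the pronoun c-commands the R-expression — coreference blocked (Principle C).

No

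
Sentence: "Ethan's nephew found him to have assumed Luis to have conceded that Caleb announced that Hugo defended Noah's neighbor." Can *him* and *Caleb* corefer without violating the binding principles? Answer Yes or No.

No

*Caleb* is an R-expression; Principle C requires it to be free (not bound by any c-commanding expression).
— him: subject of the clause headed by 'assumed'; the pronoun c-commands the R-expression — coreference blocked (Principle C).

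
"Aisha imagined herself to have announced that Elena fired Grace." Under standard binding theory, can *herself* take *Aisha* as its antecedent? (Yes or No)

Yes

*herself* is a reflexive; Principle A requires it to be bound within its binding domain — the matrix clause.
— Aisha: subject of the matrix clause; c-commands the reflexive within its binding domain — allowed (Principle A).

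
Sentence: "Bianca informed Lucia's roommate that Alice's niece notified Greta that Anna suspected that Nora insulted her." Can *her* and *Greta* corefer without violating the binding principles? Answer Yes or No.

*Greta* is an R-expression; Principle C requires it to be free (not bound by any c-commanding expression).
— her: object of the clause headed by 'insulted'; the pronoun does not c-command the R-expression — coreference allowed.

Yes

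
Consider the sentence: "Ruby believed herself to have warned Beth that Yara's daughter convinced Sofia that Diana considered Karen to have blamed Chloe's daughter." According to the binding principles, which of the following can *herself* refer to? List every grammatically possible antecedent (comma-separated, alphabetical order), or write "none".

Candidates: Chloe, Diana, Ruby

Ruby

*herself* is a reflexive; Principle A requires it to be bound within its binding domain — the matrix clause.
— Chloe: possessor inside the object DP of the clause headed by 'blamed'; does not c-command the reflexive — cannot bind it (Principle A).
— Diana: subject of the clause headed by 'considered'; does not c-command the reflexive — cannot bind it (Principle A).
— Ruby: subject of the matrix clause; c-commands the reflexive within its binding domain — allowed (Principle A).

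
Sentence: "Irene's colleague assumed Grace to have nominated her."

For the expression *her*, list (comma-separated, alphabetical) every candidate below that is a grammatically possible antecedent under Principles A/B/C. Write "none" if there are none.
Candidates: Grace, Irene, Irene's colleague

*her* is a pronoun; Principle B requires it to be free in its binding domain — the clause headed by 'nominated'.
— Grace: subject of the clause headed by 'nominated'; c-commands the pronoun within its binding domain — blocked (Principle B).
— Irene: possessor inside the subject DP of the matrix clause; does not c-command the pronoun — Principle B does not apply; allowed.
— Irene's colleague: subject of the matrix clause; c-commands the pronoun but lies outside its binding domain — allowed.

Irene, Irene's colleague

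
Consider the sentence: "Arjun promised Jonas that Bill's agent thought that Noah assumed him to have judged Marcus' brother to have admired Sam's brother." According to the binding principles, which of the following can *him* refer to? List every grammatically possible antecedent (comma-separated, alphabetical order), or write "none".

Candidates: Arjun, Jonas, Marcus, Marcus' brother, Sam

Arjun, Jonas

*him* is a pronoun; Principle B requires it to be free in its binding domain — the clause headed by 'assumed'.
— Arjun: subject of the matrix clause; c-commands the pronoun but lies outside its binding domain — allowed.
— Jonas: object of the matrix clause; c-commands the pronoun but lies outside its binding domain — allowed.
— Marcus: possessor inside the subject DP of the clause headed by 'admired'; is c-commanded by the pronoun; coreference would bind this R-expression — blocked (Principle C).
— Marcus' brother: subject of the clause headed by 'admired'; is c-commanded by the pronoun; coreference would bind this R-expression — blocked (Principle C).
— Sam: possessor inside the object DP of the clause headed by 'admired'; is c-commanded by the pronoun; coreference would bind this R-expression — blocked (Principle C).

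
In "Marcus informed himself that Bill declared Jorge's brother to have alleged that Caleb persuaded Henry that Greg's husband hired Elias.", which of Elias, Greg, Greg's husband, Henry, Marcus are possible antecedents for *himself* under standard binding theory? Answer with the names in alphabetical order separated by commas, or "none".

*himself* is a reflexive; Principle A requires it to be bound within its binding domain — the matrix clause.
— Elias: object of the clause headed by 'hired'; does not c-command the reflexive — cannot bind it (Principle A).
— Greg: possessor inside the subject DP of the clause headed by 'hired'; does not c-command the reflexive — cannot bind it (Principle A).
— Greg's husband: subject of the clause headed by 'hired'; does not c-command the reflexive — cannot bind it (Principle A).
— Henry: object of the clause headed by 'persuaded'; does not c-command the reflexive — cannot bind it (Principle A).
— Marcus: subject of the matrix clause; c-commands the reflexive within its binding domain — allowed (Principle A).

Marcus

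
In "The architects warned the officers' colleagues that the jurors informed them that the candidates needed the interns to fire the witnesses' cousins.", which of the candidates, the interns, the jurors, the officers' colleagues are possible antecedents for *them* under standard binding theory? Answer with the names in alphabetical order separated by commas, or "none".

the officers' colleagues

*them* is a pronoun; Principle B requires it to be free in its binding domain — the clause headed by 'informed'.
— the candidates: subject of the clause headed by 'needed'; is c-commanded by the pronoun; coreference would bind this R-expression — blocked (Principle C).
— the interns: subject of the clause headed by 'fire'; is c-commanded by the pronoun; coreference would bind this R-expression — blocked (Principle C).
— the jurors: subject of the clause headed by 'informed'; c-commands the pronoun within its binding domain — blocked (Principle B).
— the officers' colleagues: object of the matrix clause; c-commands the pronoun but lies outside its binding domain — allowed.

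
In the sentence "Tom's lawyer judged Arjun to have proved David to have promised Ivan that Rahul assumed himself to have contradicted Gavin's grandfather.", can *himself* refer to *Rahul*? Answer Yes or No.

*himself* is a reflexive; Principle A requires it to be bound within its binding domain — the clause headed by 'assumed'.
— Rahul: subject of the clause headed by 'assumed'; c-commands the reflexive within its binding domain — allowed (Principle A).

Yes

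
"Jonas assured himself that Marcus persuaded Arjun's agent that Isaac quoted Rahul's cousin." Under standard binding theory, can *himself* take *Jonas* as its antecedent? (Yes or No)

*himself* is a reflexive; Principle A requires it to be bound within its binding domain — the matrix clause.
— Jonas: subject of the matrix clause; c-commands the reflexive within its binding domain — allowed (Principle A).

Yes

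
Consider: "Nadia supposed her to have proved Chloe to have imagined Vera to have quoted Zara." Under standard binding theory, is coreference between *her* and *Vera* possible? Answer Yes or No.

No

*Vera* is an R-expression; Principle C requires it to be free (not bound by any c-commanding expression).
— her: subject of the clause headed by 'proved'; the pronoun c-commands the R-expression — coreference blocked (Principle C).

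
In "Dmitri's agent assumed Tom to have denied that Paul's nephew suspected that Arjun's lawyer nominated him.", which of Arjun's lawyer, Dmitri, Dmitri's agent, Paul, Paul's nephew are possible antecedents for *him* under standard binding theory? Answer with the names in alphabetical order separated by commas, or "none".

Dmitri, Dmitri's agent, Paul, Paul's nephew

*him* is a pronoun; Principle B requires it to be free in its binding domain — the clause headed by 'nominated'.
— Arjun's lawyer: subject of the clause headed by 'nominated'; c-commands the pronoun within its binding domain — blocked (Principle B).
— Dmitri: possessor inside the subject DP of the matrix clause; does not c-command the pronoun — Principle B does not apply; allowed.
— Dmitri's agent: subject of the matrix clause; c-commands the pronoun but lies outside its binding domain — allowed.
— Paul: possessor inside the subject DP of the clause headed by 'suspected'; does not c-command the pronoun — Principle B does not apply; allowed.
— Paul's nephew: subject of the clause headed by 'suspected'; c-commands the pronoun but lies outside its binding domain — allowed.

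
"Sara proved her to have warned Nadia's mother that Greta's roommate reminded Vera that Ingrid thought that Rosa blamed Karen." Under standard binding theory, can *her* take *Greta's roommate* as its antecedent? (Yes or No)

*her* is a pronoun; Principle B requires it to be free in its binding domain — the matrix clause.
— Greta's roommate: subject of the clause headed by 'reminded'; is c-commanded by the pronoun; coreference would bind this R-expression — blocked (Principle C).

No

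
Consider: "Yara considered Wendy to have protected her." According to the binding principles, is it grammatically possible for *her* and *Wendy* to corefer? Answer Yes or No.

*her* is a pronoun; Principle B requires it to be free in its binding domain — the clause headed by 'protected'.
— Wendy: subject of the clause headed by 'protected'; c-commands the pronoun within its binding domain — blocked (Principle B).

No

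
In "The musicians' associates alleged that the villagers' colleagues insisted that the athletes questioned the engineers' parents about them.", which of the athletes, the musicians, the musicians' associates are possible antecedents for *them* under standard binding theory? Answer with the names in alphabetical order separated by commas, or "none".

the musicians, the musicians' associates

*them* is a pronoun; Principle B requires it to be free in its binding domain — the clause headed by 'questioned'.
— the athletes: subject of the clause headed by 'questioned'; c-commands the pronoun within its binding domain — blocked (Principle B).
— the musicians: possessor inside the subject DP of the matrix clause; does not c-command the pronoun — Principle B does not apply; allowed.
— the musicians' associates: subject of the matrix clause; c-commands the pronoun but lies outside its binding domain — allowed.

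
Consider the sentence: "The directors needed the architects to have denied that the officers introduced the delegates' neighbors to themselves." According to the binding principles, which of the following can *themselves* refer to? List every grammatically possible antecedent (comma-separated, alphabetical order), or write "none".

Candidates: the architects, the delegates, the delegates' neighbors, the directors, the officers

*themselves* is a reflexive; Principle A requires it to be bound within its binding domain — the clause headed by 'introduced'.
— the architects: subject of the clause headed by 'denied'; c-commands the reflexive but lies outside its binding domain — cannot bind it (Principle A).
— the delegates: possessor inside the object DP of the clause headed by 'introduced'; does not c-command the reflexive — cannot bind it (Principle A).
— the delegates' neighbors: object of the clause headed by 'introduced'; c-commands the reflexive within its binding domain — allowed (Principle A).
— the directors: subject of the matrix clause; c-commands the reflexive but lies outside its binding domain — cannot bind it (Principle A).
— the officers: subject of the clause headed by 'introduced'; c-commands the reflexive within its binding domain — allowed (Principle A).

the delegates' neighbors, the officers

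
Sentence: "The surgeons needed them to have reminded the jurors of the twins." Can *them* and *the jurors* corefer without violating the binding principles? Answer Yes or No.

*the jurors* is an R-expression; Principle C requires it to be free (not bound by any c-commanding expression).
— them: subject of the clause headed by 'reminded'; the pronoun c-commands the R-expression — coreference blocked (Principle C).

No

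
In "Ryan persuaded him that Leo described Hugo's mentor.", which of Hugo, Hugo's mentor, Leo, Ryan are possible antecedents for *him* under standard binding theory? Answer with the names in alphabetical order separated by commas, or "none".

*him* is a pronoun; Principle B requires it to be free in its binding domain — the matrix clause.
— Hugo: possessor inside the object DP of the clause headed by 'described'; is c-commanded by the pronoun; coreference would bind this R-expression — blocked (Principle C).
— Hugo's mentor: object of the clause headed by 'described'; is c-commanded by the pronoun; coreference would bind this R-expression — blocked (Principle C).
— Leo: subject of the clause headed by 'described'; is c-commanded by the pronoun; coreference would bind this R-expression — blocked (Principle C).
— Ryan: subject of the matrix clause; c-commands the pronoun within its binding domain — blocked (Principle B).

none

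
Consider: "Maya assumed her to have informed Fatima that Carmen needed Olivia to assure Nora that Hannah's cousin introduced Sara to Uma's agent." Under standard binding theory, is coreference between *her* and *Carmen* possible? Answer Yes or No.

*Carmen* is an R-expression; Principle C requires it to be free (not bound by any c-commanding expression).
— her: subject of the clause headed by 'informed'; the pronoun c-commands the R-expression — coreference blocked (Principle C).

No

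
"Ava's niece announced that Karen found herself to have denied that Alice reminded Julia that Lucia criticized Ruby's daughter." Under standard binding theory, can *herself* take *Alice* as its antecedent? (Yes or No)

*herself* is a reflexive; Principle A requires it to be bound within its binding domain — the clause headed by 'found'.
— Alice: subject of the clause headed by 'reminded'; does not c-command the reflexive — cannot bind it (Principle A).

No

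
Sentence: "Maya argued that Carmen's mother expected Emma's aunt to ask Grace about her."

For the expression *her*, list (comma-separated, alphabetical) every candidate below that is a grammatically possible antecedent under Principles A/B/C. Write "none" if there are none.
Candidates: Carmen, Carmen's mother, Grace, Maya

Carmen, Carmen's mother, Maya

*her* is a pronoun; Principle B requires it to be free in its binding domain — the clause headed by 'ask'.
— Carmen: possessor inside the subject DP of the clause headed by 'expected'; does not c-command the pronoun — Principle B does not apply; allowed.
— Carmen's mother: subject of the clause headed by 'expected'; c-commands the pronoun but lies outside its binding domain — allowed.
— Grace: object of the clause headed by 'ask'; c-commands the pronoun within its binding domain — blocked (Principle B).
— Maya: subject of the matrix clause; c-commands the pronoun but lies outside its binding domain — allowed.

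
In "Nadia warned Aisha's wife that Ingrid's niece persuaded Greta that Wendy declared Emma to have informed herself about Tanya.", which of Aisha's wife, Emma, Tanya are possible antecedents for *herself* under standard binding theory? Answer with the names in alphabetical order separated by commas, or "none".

Emma

*herself* is a reflexive; Principle A requires it to be bound within its binding domain — the clause headed by 'informed'.
— Aisha's wife: object of the matrix clause; c-commands the reflexive but lies outside its binding domain — cannot bind it (Principle A).
— Emma: subject of the clause headed by 'informed'; c-commands the reflexive within its binding domain — allowed (Principle A).
— Tanya: second object of the clause headed by 'informed'; does not c-command the reflexive — cannot bind it (Principle A).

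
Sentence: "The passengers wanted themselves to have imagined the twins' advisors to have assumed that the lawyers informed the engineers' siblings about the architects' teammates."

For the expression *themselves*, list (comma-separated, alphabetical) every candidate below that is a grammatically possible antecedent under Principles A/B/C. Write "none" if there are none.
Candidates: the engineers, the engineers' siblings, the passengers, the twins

the passengers

*themselves* is a reflexive; Principle A requires it to be bound within its binding domain — the matrix clause.
— the engineers: possessor inside the object DP of the clause headed by 'informed'; does not c-command the reflexive — cannot bind it (Principle A).
— the engineers' siblings: object of the clause headed by 'informed'; does not c-command the reflexive — cannot bind it (Principle A).
— the passengers: subject of the matrix clause; c-commands the reflexive within its binding domain — allowed (Principle A).
— the twins: possessor inside the subject DP of the clause headed by 'assumed'; does not c-command the reflexive — cannot bind it (Principle A).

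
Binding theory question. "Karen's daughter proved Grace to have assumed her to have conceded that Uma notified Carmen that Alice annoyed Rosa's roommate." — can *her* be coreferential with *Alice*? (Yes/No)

No

*her* is a pronoun; Principle B requires it to be free in its binding domain — the clause headed by 'assumed'.
— Alice: subject of the clause headed by 'annoyed'; is c-commanded by the pronoun; coreference would bind this R-expression — blocked (Principle C).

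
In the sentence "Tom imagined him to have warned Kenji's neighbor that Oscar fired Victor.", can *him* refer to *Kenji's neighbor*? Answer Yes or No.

No

*him* is a pronoun; Principle B requires it to be free in its binding domain — the matrix clause.
— Kenji's neighbor: object of the clause headed by 'warned'; is c-commanded by the pronoun; coreference would bind this R-expression — blocked (Principle C).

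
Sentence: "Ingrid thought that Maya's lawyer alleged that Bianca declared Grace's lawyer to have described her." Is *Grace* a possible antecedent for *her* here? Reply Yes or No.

*her* is a pronoun; Principle B requires it to be free in its binding domain — the clause headed by 'described'.
— Grace: possessor inside the subject DP of the clause headed by 'described'; does not c-command the pronoun — Principle B does not apply; allowed.

Yes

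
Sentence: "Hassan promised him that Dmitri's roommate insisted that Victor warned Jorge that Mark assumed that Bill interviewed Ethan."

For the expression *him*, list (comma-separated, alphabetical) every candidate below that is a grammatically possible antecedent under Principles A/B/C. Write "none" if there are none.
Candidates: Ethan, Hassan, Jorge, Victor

none

*him* is a pronoun; Principle B requires it to be free in its binding domain — the matrix clause.
— Ethan: object of the clause headed by 'interviewed'; is c-commanded by the pronoun; coreference would bind this R-expression — blocked (Principle C).
— Hassan: subject of the matrix clause; c-commands the pronoun within its binding domain — blocked (Principle B).
— Jorge: object of the clause headed by 'warned'; is c-commanded by the pronoun; coreference would bind this R-expression — blocked (Principle C).
— Victor: subject of the clause headed by 'warned'; is c-commanded by the pronoun; coreference would bind this R-expression — blocked (Principle C).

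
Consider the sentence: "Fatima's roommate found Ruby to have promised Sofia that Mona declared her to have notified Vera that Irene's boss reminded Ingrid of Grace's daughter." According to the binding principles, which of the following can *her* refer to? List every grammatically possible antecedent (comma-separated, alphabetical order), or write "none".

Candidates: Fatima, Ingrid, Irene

Fatima

*her* is a pronoun; Principle B requires it to be free in its binding domain — the clause headed by 'declared'.
— Fatima: possessor inside the subject DP of the matrix clause; does not c-command the pronoun — Principle B does not apply; allowed.
— Ingrid: object of the clause headed by 'reminded'; is c-commanded by the pronoun; coreference would bind this R-expression — blocked (Principle C).
— Irene: possessor inside the subject DP of the clause headed by 'reminded'; is c-commanded by the pronoun; coreference would bind this R-expression — blocked (Principle C).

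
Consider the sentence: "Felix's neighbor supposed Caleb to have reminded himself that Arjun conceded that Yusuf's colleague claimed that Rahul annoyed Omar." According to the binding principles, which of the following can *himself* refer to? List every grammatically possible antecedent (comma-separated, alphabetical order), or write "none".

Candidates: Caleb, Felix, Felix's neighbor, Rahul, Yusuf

*himself* is a reflexive; Principle A requires it to be bound within its binding domain — the clause headed by 'reminded'.
— Caleb: subject of the clause headed by 'reminded'; c-commands the reflexive within its binding domain — allowed (Principle A).
— Felix: possessor inside the subject DP of the matrix clause; does not c-command the reflexive — cannot bind it (Principle A).
— Felix's neighbor: subject of the matrix clause; c-commands the reflexive but lies outside its binding domain — cannot bind it (Principle A).
— Rahul: subject of the clause headed by 'annoyed'; does not c-command the reflexive — cannot bind it (Principle A).
— Yusuf: possessor inside the subject DP of the clause headed by 'claimed'; does not c-command the reflexive — cannot bind it (Principle A).

Caleb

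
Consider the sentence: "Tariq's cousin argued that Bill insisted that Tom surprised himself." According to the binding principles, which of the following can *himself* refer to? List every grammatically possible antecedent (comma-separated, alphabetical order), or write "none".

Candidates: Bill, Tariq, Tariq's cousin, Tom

Tom

*himself* is a reflexive; Principle A requires it to be bound within its binding domain — the clause headed by 'surprised'.
— Bill: subject of the clause headed by 'insisted'; c-commands the reflexive but lies outside its binding domain — cannot bind it (Principle A).
— Tariq: possessor inside the subject DP of the matrix clause; does not c-command the reflexive — cannot bind it (Principle A).
— Tariq's cousin: subject of the matrix clause; c-commands the reflexive but lies outside its binding domain — cannot bind it (Principle A).
— Tom: subject of the clause headed by 'surprised'; c-commands the reflexive within its binding domain — allowed (Principle A).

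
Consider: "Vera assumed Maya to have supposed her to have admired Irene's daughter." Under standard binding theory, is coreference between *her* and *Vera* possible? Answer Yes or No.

*Vera* is an R-expression; Principle C requires it to be free (not bound by any c-commanding expression).
— her: subject of the clause headed by 'admired'; the pronoun does not c-command the R-expression — coreference allowed.

Yes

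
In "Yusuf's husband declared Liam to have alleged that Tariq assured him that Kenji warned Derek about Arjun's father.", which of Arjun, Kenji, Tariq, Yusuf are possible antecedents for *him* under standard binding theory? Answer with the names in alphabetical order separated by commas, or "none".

*him* is a pronoun; Principle B requires it to be free in its binding domain — the clause headed by 'assured'.
— Arjun: possessor inside the second object DP of the clause headed by 'warned'; is c-commanded by the pronoun; coreference would bind this R-expression — blocked (Principle C).
— Kenji: subject of the clause headed by 'warned'; is c-commanded by the pronoun; coreference would bind this R-expression — blocked (Principle C).
— Tariq: subject of the clause headed by 'assured'; c-commands the pronoun within its binding domain — blocked (Principle B).
— Yusuf: possessor inside the subject DP of the matrix clause; does not c-command the pronoun — Principle B does not apply; allowed.

Yusuf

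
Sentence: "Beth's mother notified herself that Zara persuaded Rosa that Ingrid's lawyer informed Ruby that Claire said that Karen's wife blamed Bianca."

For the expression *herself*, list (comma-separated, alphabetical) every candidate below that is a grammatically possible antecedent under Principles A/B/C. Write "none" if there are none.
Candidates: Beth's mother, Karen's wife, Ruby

*herself* is a reflexive; Principle A requires it to be bound within its binding domain — the matrix clause.
— Beth's mother: subject of the matrix clause; c-commands the reflexive within its binding domain — allowed (Principle A).
— Karen's wife: subject of the clause headed by 'blamed'; does not c-command the reflexive — cannot bind it (Principle A).
— Ruby: object of the clause headed by 'informed'; does not c-command the reflexive — cannot bind it (Principle A).

Beth's mother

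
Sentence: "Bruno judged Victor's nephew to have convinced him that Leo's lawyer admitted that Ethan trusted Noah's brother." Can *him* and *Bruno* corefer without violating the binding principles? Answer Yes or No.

Yes

*Bruno* is an R-expression; Principle C requires it to be free (not bound by any c-commanding expression).
— him: object of the clause headed by 'convinced'; the pronoun does not c-command the R-expression — coreference allowed.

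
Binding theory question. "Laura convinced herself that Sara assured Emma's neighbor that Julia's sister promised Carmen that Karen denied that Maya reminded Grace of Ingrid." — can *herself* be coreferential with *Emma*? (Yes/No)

No

*herself* is a reflexive; Principle A requires it to be bound within its binding domain — the matrix clause.
— Emma: possessor inside the object DP of the clause headed by 'assured'; does not c-command the reflexive — cannot bind it (Principle A).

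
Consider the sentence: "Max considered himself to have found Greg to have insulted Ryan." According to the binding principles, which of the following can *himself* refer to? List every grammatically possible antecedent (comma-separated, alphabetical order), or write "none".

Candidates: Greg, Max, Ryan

*himself* is a reflexive; Principle A requires it to be bound within its binding domain — the matrix clause.
— Greg: subject of the clause headed by 'insulted'; does not c-command the reflexive — cannot bind it (Principle A).
— Max: subject of the matrix clause; c-commands the reflexive within its binding domain — allowed (Principle A).
— Ryan: object of the clause headed by 'insulted'; does not c-command the reflexive — cannot bind it (Principle A).

Max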